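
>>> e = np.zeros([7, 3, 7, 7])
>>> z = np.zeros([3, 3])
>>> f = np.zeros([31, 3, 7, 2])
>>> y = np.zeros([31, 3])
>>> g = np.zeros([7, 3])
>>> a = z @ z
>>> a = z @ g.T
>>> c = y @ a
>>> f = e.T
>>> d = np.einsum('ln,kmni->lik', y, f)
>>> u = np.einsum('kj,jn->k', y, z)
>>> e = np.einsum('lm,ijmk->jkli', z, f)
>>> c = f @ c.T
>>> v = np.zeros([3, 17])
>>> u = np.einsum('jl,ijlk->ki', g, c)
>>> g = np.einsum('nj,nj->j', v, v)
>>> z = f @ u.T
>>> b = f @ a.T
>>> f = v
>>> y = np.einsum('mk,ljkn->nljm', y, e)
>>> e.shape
(7, 7, 3, 7)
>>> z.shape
(7, 7, 3, 31)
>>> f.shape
(3, 17)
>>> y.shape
(7, 7, 7, 31)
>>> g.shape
(17,)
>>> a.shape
(3, 7)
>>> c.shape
(7, 7, 3, 31)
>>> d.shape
(31, 7, 7)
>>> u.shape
(31, 7)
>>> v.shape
(3, 17)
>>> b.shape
(7, 7, 3, 3)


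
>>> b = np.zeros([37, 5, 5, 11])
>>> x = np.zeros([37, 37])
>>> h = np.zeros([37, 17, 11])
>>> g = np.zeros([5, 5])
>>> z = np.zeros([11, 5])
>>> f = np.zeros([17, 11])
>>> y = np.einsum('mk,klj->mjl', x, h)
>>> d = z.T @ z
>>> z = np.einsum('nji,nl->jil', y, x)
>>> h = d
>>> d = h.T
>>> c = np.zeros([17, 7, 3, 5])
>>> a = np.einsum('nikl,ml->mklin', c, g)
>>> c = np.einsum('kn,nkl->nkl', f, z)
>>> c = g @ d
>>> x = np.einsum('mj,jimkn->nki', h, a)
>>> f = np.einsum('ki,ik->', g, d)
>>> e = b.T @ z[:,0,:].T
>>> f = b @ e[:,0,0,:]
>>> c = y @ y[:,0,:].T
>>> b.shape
(37, 5, 5, 11)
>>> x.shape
(17, 7, 3)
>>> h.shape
(5, 5)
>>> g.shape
(5, 5)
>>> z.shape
(11, 17, 37)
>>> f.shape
(37, 5, 5, 11)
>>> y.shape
(37, 11, 17)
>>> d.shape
(5, 5)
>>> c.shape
(37, 11, 37)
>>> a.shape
(5, 3, 5, 7, 17)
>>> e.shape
(11, 5, 5, 11)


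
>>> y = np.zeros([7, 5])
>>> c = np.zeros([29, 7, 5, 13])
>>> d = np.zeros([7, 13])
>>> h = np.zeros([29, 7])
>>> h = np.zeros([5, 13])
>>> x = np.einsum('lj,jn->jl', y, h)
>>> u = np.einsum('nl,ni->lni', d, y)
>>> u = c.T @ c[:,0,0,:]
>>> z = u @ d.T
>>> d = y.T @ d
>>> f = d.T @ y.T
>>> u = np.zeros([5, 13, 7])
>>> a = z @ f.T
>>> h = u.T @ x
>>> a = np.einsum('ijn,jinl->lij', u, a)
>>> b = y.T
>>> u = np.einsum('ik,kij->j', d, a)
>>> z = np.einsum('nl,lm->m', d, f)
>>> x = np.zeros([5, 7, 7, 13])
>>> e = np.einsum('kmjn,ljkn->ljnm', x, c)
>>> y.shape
(7, 5)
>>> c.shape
(29, 7, 5, 13)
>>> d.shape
(5, 13)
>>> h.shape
(7, 13, 7)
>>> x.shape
(5, 7, 7, 13)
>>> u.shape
(13,)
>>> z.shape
(7,)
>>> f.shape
(13, 7)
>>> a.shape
(13, 5, 13)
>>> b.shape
(5, 7)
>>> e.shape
(29, 7, 13, 7)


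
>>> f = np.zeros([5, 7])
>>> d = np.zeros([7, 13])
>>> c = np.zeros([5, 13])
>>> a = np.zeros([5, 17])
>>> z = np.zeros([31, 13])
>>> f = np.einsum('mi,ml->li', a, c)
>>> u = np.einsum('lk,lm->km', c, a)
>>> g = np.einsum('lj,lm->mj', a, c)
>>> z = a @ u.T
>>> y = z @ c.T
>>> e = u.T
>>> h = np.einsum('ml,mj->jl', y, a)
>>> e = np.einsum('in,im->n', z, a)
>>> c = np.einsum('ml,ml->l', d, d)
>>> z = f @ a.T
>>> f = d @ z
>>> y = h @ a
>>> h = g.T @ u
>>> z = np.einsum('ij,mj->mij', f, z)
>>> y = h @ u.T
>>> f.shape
(7, 5)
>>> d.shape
(7, 13)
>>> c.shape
(13,)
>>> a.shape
(5, 17)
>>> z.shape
(13, 7, 5)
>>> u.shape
(13, 17)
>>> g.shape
(13, 17)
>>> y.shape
(17, 13)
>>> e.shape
(13,)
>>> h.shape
(17, 17)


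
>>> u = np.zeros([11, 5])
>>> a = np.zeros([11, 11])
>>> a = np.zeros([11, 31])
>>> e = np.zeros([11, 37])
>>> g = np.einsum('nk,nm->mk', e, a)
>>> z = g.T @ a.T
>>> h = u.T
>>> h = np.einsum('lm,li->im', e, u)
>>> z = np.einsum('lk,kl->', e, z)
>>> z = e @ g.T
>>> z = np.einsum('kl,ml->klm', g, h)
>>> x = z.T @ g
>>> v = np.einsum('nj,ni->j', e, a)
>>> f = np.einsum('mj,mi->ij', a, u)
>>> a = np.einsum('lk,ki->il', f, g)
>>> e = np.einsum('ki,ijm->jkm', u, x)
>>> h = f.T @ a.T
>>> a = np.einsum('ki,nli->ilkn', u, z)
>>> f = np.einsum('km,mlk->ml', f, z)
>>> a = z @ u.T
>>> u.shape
(11, 5)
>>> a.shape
(31, 37, 11)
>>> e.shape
(37, 11, 37)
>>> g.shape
(31, 37)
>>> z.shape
(31, 37, 5)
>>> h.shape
(31, 37)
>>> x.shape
(5, 37, 37)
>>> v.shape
(37,)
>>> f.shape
(31, 37)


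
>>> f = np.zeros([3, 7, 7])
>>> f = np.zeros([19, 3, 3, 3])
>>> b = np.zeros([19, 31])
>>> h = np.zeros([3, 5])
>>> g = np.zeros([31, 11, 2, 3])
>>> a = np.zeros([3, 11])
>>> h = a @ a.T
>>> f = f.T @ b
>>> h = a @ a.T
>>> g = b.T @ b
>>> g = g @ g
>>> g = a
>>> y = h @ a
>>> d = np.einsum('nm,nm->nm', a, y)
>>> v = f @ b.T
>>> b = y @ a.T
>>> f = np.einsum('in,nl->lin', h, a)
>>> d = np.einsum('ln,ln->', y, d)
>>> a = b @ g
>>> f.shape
(11, 3, 3)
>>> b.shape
(3, 3)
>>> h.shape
(3, 3)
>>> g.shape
(3, 11)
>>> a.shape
(3, 11)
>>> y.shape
(3, 11)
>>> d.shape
()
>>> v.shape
(3, 3, 3, 19)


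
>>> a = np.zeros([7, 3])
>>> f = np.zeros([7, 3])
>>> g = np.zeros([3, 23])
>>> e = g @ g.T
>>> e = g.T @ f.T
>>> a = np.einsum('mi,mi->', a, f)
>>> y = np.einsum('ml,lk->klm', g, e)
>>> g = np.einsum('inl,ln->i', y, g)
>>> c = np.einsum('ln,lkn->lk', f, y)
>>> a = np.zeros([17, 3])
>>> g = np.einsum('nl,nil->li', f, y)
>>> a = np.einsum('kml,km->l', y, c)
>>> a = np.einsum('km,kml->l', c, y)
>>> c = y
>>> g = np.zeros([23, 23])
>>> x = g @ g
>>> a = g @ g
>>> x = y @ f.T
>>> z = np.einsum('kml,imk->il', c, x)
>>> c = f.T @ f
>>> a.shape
(23, 23)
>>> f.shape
(7, 3)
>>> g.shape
(23, 23)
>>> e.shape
(23, 7)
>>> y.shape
(7, 23, 3)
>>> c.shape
(3, 3)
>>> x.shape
(7, 23, 7)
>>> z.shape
(7, 3)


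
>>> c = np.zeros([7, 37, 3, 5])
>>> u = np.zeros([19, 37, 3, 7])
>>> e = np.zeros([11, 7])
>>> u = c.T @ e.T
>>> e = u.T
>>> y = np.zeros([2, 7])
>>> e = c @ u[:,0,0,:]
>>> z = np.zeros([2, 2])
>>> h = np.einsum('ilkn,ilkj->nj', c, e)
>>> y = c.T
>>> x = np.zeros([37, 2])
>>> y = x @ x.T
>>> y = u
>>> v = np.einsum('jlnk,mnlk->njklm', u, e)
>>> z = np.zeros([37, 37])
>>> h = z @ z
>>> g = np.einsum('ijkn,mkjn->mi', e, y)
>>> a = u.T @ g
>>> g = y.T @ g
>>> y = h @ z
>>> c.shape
(7, 37, 3, 5)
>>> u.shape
(5, 3, 37, 11)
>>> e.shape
(7, 37, 3, 11)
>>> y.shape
(37, 37)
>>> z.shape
(37, 37)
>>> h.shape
(37, 37)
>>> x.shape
(37, 2)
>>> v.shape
(37, 5, 11, 3, 7)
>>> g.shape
(11, 37, 3, 7)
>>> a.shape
(11, 37, 3, 7)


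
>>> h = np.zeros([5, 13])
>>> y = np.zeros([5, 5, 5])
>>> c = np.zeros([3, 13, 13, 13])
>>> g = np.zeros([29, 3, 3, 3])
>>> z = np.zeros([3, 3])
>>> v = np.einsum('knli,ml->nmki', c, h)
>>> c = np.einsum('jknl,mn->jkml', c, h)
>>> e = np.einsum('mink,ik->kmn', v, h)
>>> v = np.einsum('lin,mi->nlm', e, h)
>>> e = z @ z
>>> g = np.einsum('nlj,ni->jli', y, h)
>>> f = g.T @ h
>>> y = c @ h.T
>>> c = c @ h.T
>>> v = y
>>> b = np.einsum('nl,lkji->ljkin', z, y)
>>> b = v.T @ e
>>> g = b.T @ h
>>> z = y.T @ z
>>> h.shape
(5, 13)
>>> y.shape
(3, 13, 5, 5)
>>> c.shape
(3, 13, 5, 5)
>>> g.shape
(3, 13, 5, 13)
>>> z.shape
(5, 5, 13, 3)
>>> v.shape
(3, 13, 5, 5)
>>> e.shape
(3, 3)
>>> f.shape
(13, 5, 13)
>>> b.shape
(5, 5, 13, 3)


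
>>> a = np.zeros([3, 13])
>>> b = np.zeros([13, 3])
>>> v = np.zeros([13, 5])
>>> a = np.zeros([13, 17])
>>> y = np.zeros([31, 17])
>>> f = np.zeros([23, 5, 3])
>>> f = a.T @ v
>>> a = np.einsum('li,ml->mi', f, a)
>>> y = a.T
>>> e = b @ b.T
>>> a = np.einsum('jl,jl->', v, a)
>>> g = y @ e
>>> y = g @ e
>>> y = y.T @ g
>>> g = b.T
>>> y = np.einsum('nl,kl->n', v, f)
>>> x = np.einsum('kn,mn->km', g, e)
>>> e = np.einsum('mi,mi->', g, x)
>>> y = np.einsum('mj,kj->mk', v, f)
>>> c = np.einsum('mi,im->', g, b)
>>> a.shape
()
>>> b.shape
(13, 3)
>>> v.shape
(13, 5)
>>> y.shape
(13, 17)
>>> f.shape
(17, 5)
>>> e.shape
()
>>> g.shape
(3, 13)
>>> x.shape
(3, 13)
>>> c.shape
()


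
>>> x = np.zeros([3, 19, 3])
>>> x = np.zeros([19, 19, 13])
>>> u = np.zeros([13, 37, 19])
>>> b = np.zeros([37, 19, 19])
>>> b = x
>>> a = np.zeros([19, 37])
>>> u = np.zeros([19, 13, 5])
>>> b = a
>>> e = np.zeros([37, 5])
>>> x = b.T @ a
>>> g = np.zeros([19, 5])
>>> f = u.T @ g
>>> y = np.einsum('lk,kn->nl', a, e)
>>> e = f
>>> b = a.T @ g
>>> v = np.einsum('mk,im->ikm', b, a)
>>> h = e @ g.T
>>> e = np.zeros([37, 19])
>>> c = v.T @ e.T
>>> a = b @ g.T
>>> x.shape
(37, 37)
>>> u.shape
(19, 13, 5)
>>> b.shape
(37, 5)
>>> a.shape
(37, 19)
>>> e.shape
(37, 19)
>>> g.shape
(19, 5)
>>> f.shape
(5, 13, 5)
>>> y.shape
(5, 19)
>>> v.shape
(19, 5, 37)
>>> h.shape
(5, 13, 19)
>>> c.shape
(37, 5, 37)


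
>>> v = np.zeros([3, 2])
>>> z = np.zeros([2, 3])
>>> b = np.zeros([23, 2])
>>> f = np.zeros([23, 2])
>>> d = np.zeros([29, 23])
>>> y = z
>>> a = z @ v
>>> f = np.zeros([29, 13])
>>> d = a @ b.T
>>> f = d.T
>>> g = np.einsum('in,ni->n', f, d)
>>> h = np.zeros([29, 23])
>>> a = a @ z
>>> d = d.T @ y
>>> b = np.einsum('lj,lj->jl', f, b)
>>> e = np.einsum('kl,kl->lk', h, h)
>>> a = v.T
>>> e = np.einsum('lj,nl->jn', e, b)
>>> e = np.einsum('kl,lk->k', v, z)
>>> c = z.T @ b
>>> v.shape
(3, 2)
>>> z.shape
(2, 3)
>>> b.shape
(2, 23)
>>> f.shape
(23, 2)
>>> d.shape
(23, 3)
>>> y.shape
(2, 3)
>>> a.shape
(2, 3)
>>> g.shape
(2,)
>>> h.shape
(29, 23)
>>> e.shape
(3,)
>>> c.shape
(3, 23)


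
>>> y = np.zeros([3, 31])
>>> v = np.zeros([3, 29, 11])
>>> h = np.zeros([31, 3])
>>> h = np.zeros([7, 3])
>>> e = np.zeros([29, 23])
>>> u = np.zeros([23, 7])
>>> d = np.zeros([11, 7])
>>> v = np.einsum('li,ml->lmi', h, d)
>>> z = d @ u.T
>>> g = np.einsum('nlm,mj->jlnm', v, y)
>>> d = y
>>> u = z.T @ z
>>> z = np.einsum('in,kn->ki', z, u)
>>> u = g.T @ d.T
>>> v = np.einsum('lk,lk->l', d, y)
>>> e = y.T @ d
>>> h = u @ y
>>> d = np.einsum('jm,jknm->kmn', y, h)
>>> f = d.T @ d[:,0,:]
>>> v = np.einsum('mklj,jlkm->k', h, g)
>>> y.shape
(3, 31)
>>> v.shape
(7,)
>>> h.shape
(3, 7, 11, 31)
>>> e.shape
(31, 31)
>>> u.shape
(3, 7, 11, 3)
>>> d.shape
(7, 31, 11)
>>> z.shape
(23, 11)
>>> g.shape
(31, 11, 7, 3)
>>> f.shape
(11, 31, 11)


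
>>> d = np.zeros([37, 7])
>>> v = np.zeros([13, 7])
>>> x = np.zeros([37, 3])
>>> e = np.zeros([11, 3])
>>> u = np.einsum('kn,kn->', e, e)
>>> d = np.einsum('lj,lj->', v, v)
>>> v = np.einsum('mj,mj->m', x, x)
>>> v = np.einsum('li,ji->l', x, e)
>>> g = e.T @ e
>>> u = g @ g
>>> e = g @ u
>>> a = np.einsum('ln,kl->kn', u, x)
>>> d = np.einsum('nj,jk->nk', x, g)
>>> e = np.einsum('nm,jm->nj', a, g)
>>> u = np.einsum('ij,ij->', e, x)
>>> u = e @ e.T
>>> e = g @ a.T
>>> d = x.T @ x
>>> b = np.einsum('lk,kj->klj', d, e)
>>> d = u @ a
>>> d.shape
(37, 3)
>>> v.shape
(37,)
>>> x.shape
(37, 3)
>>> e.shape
(3, 37)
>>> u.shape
(37, 37)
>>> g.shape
(3, 3)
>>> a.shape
(37, 3)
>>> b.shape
(3, 3, 37)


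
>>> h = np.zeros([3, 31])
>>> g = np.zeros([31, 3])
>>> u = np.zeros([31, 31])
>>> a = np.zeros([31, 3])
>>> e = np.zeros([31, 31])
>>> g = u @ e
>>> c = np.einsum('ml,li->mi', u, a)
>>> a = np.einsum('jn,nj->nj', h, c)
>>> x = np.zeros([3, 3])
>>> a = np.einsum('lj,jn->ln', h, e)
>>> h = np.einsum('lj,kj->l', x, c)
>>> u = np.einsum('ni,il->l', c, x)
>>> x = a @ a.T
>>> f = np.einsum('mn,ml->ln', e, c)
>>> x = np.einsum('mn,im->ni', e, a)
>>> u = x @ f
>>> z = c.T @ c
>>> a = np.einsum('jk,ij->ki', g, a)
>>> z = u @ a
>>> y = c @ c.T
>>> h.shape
(3,)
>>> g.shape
(31, 31)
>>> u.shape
(31, 31)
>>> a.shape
(31, 3)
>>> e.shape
(31, 31)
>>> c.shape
(31, 3)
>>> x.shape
(31, 3)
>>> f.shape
(3, 31)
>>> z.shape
(31, 3)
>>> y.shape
(31, 31)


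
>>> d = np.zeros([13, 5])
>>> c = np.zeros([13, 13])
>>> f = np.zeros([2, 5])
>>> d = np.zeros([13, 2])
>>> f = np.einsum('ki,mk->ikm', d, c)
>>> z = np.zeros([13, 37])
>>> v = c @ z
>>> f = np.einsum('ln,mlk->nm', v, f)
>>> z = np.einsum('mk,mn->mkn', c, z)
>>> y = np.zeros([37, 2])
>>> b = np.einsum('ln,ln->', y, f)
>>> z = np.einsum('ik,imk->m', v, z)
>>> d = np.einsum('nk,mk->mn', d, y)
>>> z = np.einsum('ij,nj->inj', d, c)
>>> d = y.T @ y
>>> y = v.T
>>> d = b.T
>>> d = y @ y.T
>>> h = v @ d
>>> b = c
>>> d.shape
(37, 37)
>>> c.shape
(13, 13)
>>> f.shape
(37, 2)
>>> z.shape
(37, 13, 13)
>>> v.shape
(13, 37)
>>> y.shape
(37, 13)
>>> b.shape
(13, 13)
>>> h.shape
(13, 37)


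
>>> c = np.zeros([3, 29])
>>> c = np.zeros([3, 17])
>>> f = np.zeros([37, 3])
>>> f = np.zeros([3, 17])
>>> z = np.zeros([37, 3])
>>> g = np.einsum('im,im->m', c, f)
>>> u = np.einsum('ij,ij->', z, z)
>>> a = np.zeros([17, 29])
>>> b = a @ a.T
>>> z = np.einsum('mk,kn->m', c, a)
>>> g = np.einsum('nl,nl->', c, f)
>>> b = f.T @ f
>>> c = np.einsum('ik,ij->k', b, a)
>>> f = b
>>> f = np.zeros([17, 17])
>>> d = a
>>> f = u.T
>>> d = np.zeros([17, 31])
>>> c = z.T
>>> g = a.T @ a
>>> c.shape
(3,)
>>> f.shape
()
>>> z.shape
(3,)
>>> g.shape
(29, 29)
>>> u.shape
()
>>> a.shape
(17, 29)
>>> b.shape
(17, 17)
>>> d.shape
(17, 31)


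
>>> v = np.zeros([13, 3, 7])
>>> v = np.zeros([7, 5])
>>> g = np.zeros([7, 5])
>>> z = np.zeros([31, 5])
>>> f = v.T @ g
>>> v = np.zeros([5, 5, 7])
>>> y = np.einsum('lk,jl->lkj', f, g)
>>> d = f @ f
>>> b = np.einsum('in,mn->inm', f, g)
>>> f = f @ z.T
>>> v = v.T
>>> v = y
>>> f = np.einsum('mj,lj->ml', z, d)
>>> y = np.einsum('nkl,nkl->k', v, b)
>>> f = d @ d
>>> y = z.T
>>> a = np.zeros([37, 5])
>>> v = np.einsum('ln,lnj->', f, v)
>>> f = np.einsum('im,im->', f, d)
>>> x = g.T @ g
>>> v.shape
()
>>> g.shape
(7, 5)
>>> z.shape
(31, 5)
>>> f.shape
()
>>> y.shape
(5, 31)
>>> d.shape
(5, 5)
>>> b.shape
(5, 5, 7)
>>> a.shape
(37, 5)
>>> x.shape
(5, 5)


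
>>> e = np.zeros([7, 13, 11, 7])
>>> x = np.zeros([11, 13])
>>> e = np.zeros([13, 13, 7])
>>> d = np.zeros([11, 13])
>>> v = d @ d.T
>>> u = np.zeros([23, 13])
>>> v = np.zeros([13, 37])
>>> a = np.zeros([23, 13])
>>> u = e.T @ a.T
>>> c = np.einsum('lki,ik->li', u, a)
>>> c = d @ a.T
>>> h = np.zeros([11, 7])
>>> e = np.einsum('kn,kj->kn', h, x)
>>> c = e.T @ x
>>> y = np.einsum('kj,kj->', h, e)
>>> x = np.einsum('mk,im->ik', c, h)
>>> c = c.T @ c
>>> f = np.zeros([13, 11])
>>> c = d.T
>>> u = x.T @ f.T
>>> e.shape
(11, 7)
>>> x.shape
(11, 13)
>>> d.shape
(11, 13)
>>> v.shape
(13, 37)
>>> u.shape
(13, 13)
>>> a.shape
(23, 13)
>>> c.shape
(13, 11)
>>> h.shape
(11, 7)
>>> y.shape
()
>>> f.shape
(13, 11)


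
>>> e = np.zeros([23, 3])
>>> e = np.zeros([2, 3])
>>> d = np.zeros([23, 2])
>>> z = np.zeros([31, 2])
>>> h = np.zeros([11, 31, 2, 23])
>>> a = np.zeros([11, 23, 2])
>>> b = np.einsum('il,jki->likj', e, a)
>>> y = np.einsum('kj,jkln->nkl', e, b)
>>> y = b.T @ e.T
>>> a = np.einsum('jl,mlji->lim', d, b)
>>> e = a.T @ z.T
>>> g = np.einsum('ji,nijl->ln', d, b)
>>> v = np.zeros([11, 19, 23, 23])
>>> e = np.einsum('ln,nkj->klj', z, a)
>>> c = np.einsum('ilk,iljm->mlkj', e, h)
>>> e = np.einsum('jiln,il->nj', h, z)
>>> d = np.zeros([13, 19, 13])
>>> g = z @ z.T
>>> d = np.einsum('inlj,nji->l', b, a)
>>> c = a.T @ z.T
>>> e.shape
(23, 11)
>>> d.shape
(23,)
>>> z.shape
(31, 2)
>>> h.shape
(11, 31, 2, 23)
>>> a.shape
(2, 11, 3)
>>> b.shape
(3, 2, 23, 11)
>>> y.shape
(11, 23, 2, 2)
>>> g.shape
(31, 31)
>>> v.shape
(11, 19, 23, 23)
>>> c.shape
(3, 11, 31)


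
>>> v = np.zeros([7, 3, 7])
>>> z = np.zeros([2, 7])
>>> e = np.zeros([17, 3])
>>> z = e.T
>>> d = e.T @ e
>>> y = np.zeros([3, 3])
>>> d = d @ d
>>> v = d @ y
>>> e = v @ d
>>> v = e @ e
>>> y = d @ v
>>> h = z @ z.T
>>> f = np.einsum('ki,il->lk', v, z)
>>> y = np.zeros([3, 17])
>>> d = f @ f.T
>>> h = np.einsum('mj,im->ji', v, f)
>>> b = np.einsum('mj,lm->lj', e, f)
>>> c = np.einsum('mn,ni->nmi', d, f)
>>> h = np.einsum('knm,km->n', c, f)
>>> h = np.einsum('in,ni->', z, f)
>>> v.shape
(3, 3)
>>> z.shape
(3, 17)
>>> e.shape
(3, 3)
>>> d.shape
(17, 17)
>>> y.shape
(3, 17)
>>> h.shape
()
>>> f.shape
(17, 3)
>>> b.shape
(17, 3)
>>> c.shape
(17, 17, 3)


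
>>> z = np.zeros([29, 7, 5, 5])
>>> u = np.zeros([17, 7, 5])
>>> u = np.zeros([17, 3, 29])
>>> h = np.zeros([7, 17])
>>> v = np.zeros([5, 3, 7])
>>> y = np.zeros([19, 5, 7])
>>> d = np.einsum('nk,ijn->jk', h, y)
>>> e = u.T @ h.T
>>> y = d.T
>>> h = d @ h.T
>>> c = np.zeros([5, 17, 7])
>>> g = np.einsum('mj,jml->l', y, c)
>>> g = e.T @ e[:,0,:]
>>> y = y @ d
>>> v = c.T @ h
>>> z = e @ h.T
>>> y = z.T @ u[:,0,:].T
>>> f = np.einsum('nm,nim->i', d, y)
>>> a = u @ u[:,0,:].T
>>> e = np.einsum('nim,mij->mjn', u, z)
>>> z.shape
(29, 3, 5)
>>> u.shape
(17, 3, 29)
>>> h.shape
(5, 7)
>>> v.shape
(7, 17, 7)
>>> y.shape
(5, 3, 17)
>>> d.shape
(5, 17)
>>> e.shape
(29, 5, 17)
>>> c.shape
(5, 17, 7)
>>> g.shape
(7, 3, 7)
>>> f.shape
(3,)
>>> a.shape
(17, 3, 17)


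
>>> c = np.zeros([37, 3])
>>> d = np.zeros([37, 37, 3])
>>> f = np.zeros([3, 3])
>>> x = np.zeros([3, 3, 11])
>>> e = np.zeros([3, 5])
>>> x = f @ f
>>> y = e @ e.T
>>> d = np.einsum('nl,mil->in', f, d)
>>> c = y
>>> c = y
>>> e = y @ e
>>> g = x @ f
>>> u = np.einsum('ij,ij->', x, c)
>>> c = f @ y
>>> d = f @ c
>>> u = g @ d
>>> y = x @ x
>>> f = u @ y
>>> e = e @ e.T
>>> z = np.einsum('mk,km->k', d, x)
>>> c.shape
(3, 3)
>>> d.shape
(3, 3)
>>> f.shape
(3, 3)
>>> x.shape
(3, 3)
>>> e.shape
(3, 3)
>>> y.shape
(3, 3)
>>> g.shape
(3, 3)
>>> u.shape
(3, 3)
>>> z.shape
(3,)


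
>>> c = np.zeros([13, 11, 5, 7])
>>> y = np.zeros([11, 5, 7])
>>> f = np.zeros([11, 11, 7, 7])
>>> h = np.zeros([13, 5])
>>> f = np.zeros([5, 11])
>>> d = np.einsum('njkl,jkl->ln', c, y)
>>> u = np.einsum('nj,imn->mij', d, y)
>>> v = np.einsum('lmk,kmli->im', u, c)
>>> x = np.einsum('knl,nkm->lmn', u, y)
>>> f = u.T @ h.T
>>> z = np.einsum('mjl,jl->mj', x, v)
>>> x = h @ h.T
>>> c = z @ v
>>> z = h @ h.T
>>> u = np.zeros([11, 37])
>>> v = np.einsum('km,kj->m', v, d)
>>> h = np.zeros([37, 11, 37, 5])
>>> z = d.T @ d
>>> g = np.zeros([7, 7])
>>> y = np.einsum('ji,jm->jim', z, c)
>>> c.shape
(13, 11)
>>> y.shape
(13, 13, 11)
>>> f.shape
(13, 11, 13)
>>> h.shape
(37, 11, 37, 5)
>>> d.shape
(7, 13)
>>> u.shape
(11, 37)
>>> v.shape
(11,)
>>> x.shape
(13, 13)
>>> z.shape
(13, 13)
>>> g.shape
(7, 7)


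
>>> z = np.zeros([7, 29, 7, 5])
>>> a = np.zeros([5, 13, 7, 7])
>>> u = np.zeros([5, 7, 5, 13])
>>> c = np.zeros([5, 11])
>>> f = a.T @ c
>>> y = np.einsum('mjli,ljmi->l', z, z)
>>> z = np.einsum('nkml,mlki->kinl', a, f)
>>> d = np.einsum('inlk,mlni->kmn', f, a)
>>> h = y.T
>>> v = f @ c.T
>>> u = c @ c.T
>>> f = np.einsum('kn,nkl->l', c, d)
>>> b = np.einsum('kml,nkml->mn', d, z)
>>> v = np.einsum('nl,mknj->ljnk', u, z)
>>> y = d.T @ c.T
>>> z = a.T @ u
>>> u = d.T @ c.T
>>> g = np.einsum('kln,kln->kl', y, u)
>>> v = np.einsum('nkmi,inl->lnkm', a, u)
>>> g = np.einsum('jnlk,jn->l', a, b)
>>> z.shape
(7, 7, 13, 5)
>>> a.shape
(5, 13, 7, 7)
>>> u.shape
(7, 5, 5)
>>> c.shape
(5, 11)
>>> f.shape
(7,)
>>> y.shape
(7, 5, 5)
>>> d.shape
(11, 5, 7)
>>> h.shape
(7,)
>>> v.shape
(5, 5, 13, 7)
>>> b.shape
(5, 13)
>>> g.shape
(7,)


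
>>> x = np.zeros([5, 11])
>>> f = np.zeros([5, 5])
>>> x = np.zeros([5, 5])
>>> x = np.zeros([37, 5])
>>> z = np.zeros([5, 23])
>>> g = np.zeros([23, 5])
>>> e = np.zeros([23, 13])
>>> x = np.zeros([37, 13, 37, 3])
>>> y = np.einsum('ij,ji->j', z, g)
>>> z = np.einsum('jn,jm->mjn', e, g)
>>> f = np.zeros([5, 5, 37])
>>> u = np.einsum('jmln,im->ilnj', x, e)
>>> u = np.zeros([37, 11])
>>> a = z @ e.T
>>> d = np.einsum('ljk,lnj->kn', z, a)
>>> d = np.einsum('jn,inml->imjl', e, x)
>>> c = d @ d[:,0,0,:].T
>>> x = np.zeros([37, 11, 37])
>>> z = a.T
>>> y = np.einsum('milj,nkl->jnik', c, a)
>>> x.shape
(37, 11, 37)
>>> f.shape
(5, 5, 37)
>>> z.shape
(23, 23, 5)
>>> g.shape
(23, 5)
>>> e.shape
(23, 13)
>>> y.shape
(37, 5, 37, 23)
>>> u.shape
(37, 11)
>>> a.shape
(5, 23, 23)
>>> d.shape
(37, 37, 23, 3)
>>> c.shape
(37, 37, 23, 37)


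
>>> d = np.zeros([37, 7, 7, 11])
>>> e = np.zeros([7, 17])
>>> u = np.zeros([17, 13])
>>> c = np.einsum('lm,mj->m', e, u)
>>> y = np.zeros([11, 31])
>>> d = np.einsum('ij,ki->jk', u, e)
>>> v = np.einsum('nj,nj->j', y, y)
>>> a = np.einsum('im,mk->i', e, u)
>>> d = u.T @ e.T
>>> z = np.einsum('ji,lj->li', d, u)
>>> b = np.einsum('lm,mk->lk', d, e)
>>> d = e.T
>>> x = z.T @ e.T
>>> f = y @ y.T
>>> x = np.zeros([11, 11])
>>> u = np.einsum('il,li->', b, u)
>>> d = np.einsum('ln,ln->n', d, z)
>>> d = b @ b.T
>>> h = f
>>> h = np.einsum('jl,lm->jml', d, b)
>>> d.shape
(13, 13)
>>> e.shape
(7, 17)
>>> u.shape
()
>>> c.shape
(17,)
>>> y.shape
(11, 31)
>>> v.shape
(31,)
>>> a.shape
(7,)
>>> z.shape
(17, 7)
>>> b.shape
(13, 17)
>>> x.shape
(11, 11)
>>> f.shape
(11, 11)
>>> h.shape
(13, 17, 13)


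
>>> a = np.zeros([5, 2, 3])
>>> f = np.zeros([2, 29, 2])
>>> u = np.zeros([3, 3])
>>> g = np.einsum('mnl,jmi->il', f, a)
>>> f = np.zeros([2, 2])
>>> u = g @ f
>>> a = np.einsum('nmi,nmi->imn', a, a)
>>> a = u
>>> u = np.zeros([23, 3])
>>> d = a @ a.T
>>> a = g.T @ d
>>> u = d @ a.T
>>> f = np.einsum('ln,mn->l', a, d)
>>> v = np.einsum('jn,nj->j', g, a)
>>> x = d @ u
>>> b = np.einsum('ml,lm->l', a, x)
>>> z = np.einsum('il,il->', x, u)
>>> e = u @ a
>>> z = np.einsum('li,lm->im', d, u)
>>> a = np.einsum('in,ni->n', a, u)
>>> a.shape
(3,)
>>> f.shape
(2,)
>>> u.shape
(3, 2)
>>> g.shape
(3, 2)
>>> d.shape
(3, 3)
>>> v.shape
(3,)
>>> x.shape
(3, 2)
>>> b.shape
(3,)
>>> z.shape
(3, 2)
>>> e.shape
(3, 3)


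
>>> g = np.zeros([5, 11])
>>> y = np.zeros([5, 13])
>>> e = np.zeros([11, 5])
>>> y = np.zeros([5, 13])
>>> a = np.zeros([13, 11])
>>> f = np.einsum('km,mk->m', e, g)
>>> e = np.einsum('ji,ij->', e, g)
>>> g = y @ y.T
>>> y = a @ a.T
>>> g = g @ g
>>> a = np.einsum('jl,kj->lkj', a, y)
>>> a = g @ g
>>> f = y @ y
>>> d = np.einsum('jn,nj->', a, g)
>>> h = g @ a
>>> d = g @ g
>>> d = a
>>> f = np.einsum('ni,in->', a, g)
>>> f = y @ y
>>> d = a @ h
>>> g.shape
(5, 5)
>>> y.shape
(13, 13)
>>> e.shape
()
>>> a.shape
(5, 5)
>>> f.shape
(13, 13)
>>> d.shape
(5, 5)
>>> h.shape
(5, 5)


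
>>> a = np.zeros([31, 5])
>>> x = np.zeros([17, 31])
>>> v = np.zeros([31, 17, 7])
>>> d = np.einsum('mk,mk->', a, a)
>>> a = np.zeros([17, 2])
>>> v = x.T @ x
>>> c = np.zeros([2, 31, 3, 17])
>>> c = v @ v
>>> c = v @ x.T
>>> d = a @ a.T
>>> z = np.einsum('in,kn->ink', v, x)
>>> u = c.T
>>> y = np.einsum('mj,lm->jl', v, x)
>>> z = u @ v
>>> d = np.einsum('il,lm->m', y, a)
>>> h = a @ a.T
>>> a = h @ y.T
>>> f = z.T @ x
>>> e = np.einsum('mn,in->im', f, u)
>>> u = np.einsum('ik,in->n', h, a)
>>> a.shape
(17, 31)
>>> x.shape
(17, 31)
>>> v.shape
(31, 31)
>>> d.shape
(2,)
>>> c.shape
(31, 17)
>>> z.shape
(17, 31)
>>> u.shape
(31,)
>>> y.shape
(31, 17)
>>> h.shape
(17, 17)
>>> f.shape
(31, 31)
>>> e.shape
(17, 31)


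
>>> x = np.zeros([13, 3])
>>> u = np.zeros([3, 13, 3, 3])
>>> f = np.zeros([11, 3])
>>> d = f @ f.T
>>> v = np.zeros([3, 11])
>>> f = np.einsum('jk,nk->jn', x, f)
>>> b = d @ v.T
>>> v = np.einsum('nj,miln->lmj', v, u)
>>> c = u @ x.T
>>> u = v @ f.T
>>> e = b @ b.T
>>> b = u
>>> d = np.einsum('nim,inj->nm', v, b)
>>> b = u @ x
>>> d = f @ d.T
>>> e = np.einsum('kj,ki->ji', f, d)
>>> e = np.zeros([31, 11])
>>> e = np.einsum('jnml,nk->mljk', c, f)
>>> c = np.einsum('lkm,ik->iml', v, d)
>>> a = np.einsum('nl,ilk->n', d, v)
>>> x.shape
(13, 3)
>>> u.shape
(3, 3, 13)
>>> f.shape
(13, 11)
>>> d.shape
(13, 3)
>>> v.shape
(3, 3, 11)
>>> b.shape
(3, 3, 3)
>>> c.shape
(13, 11, 3)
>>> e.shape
(3, 13, 3, 11)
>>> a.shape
(13,)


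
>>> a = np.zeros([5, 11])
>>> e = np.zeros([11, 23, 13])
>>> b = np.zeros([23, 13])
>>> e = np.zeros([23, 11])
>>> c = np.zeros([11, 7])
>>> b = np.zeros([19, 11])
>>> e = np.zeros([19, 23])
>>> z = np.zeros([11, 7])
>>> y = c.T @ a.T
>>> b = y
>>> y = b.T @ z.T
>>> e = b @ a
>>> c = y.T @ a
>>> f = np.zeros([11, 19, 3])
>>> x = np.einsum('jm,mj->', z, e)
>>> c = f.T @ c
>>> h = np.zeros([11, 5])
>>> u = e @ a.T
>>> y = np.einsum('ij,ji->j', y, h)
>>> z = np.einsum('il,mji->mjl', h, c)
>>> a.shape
(5, 11)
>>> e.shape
(7, 11)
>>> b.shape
(7, 5)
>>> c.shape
(3, 19, 11)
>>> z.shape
(3, 19, 5)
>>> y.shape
(11,)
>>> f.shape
(11, 19, 3)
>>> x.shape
()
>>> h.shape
(11, 5)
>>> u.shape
(7, 5)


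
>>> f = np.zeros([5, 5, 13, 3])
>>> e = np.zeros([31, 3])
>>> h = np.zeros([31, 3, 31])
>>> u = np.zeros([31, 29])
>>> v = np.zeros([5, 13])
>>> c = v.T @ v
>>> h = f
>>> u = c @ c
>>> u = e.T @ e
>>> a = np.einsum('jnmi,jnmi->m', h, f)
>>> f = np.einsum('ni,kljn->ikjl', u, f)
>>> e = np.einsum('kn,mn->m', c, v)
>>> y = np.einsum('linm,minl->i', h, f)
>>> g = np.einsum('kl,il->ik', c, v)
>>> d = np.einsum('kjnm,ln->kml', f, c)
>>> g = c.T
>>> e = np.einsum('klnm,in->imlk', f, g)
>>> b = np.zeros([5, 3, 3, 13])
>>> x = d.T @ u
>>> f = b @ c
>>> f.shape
(5, 3, 3, 13)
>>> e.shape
(13, 5, 5, 3)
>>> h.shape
(5, 5, 13, 3)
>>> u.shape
(3, 3)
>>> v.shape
(5, 13)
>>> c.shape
(13, 13)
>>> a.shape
(13,)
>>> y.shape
(5,)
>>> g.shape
(13, 13)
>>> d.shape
(3, 5, 13)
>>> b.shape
(5, 3, 3, 13)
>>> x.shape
(13, 5, 3)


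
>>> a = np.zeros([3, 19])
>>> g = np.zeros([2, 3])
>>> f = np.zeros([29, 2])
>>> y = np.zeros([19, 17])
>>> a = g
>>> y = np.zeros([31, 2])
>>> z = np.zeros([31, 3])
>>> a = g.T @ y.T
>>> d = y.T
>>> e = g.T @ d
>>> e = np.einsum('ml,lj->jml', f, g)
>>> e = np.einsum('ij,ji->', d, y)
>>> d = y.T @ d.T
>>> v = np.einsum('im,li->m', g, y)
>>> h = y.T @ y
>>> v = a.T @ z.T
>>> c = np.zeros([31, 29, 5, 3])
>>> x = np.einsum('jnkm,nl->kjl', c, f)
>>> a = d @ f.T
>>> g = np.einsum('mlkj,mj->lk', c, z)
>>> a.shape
(2, 29)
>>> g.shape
(29, 5)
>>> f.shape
(29, 2)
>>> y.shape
(31, 2)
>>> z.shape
(31, 3)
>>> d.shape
(2, 2)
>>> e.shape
()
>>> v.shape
(31, 31)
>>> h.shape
(2, 2)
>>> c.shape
(31, 29, 5, 3)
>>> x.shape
(5, 31, 2)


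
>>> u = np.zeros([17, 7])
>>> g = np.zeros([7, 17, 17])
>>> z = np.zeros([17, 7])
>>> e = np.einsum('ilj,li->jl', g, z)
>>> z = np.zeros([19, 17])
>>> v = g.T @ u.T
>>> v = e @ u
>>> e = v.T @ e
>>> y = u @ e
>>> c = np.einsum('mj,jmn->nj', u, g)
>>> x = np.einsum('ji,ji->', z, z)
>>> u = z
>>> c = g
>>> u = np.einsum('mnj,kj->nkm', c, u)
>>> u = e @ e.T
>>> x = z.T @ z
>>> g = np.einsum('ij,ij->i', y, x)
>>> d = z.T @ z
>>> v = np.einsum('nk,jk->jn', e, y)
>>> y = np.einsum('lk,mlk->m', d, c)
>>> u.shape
(7, 7)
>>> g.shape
(17,)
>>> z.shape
(19, 17)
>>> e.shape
(7, 17)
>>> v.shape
(17, 7)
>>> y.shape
(7,)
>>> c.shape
(7, 17, 17)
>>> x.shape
(17, 17)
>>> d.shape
(17, 17)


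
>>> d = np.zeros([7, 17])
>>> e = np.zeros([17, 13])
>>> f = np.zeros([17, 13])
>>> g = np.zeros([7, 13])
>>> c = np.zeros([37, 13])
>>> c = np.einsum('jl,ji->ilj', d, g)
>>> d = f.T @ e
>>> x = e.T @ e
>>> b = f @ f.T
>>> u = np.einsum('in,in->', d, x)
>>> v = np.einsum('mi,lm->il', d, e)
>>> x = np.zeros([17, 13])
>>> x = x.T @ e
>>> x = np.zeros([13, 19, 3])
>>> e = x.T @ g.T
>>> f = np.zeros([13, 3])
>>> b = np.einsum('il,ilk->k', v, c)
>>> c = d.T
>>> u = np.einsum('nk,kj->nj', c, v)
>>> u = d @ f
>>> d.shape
(13, 13)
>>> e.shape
(3, 19, 7)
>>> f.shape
(13, 3)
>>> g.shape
(7, 13)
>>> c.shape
(13, 13)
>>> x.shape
(13, 19, 3)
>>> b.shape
(7,)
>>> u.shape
(13, 3)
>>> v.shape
(13, 17)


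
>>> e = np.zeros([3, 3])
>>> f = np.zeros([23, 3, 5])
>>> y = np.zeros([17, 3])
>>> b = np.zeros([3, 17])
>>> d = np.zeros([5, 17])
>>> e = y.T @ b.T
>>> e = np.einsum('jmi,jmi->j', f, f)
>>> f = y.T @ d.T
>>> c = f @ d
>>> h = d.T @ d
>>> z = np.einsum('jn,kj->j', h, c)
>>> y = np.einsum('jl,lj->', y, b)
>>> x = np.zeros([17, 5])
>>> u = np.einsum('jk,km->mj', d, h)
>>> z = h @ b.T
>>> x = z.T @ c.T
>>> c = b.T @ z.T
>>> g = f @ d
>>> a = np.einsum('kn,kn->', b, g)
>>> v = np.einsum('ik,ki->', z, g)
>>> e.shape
(23,)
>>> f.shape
(3, 5)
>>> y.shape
()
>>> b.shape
(3, 17)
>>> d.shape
(5, 17)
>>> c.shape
(17, 17)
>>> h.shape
(17, 17)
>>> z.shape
(17, 3)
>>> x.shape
(3, 3)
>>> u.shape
(17, 5)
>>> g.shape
(3, 17)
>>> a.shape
()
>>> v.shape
()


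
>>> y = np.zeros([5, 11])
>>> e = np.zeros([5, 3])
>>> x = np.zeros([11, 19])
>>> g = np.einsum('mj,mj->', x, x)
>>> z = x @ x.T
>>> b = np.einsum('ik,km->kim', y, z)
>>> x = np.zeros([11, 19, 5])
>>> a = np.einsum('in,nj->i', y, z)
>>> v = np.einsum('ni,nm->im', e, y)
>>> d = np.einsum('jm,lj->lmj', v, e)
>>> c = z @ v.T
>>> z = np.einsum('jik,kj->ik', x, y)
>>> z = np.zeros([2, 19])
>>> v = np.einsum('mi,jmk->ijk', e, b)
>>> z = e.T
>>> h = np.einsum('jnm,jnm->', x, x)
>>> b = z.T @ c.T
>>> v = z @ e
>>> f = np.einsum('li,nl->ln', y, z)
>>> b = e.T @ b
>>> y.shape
(5, 11)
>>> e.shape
(5, 3)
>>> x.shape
(11, 19, 5)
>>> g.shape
()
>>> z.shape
(3, 5)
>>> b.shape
(3, 11)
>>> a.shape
(5,)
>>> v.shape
(3, 3)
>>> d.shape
(5, 11, 3)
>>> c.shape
(11, 3)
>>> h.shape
()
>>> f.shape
(5, 3)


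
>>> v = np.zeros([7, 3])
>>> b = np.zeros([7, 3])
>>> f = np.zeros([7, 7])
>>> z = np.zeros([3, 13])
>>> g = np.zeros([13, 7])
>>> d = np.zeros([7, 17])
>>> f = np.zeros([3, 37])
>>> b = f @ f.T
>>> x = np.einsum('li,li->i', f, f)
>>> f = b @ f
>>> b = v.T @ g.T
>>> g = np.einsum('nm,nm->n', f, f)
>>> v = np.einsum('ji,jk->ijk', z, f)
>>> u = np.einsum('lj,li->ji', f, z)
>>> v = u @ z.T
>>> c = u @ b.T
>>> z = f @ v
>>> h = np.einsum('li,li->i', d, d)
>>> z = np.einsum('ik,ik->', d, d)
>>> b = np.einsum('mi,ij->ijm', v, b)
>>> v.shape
(37, 3)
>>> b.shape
(3, 13, 37)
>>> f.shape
(3, 37)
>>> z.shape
()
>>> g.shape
(3,)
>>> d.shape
(7, 17)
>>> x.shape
(37,)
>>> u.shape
(37, 13)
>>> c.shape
(37, 3)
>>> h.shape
(17,)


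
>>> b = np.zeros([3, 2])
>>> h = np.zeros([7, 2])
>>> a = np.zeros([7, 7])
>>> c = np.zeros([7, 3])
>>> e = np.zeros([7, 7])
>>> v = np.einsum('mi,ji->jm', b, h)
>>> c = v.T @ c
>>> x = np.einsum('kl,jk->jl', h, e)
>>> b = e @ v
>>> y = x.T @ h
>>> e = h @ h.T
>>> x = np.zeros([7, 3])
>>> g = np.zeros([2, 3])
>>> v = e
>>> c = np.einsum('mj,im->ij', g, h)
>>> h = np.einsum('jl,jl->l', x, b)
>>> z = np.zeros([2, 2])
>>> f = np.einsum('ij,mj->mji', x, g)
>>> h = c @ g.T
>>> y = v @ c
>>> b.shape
(7, 3)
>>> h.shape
(7, 2)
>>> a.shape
(7, 7)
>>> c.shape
(7, 3)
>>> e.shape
(7, 7)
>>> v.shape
(7, 7)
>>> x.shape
(7, 3)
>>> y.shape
(7, 3)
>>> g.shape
(2, 3)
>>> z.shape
(2, 2)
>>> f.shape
(2, 3, 7)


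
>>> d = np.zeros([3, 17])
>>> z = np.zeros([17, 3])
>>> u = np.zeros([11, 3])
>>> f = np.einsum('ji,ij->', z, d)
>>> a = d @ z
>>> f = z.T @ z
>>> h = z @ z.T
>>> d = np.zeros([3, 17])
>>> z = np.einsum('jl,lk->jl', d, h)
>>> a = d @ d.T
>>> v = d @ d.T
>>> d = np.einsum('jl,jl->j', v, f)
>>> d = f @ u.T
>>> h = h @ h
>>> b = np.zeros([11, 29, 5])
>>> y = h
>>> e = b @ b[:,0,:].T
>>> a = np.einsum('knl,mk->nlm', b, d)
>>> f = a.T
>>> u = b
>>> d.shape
(3, 11)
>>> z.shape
(3, 17)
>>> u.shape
(11, 29, 5)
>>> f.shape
(3, 5, 29)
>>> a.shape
(29, 5, 3)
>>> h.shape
(17, 17)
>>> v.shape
(3, 3)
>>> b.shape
(11, 29, 5)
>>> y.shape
(17, 17)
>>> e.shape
(11, 29, 11)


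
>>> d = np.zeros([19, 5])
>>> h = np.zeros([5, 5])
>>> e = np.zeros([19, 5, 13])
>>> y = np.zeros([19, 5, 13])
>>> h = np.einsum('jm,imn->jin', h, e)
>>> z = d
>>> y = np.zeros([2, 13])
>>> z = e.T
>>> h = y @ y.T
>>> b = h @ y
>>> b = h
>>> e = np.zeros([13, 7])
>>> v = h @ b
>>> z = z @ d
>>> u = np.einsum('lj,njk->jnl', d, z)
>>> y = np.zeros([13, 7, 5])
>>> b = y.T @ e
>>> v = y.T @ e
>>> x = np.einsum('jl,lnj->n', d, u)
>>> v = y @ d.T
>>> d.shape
(19, 5)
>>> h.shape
(2, 2)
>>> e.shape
(13, 7)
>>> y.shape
(13, 7, 5)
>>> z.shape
(13, 5, 5)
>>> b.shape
(5, 7, 7)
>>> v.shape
(13, 7, 19)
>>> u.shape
(5, 13, 19)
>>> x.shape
(13,)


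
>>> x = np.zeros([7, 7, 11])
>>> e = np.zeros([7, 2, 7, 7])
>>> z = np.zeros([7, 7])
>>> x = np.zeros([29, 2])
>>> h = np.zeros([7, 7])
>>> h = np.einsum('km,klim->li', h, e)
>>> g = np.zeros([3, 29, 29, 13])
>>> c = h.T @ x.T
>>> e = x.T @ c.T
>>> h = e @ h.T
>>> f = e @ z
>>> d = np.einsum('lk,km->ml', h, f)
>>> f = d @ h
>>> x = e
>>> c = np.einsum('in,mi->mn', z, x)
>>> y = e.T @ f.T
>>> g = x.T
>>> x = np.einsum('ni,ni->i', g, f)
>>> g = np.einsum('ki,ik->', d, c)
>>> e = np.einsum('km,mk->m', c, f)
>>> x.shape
(2,)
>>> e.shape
(7,)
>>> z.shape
(7, 7)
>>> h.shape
(2, 2)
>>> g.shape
()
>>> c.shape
(2, 7)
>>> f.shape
(7, 2)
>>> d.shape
(7, 2)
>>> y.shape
(7, 7)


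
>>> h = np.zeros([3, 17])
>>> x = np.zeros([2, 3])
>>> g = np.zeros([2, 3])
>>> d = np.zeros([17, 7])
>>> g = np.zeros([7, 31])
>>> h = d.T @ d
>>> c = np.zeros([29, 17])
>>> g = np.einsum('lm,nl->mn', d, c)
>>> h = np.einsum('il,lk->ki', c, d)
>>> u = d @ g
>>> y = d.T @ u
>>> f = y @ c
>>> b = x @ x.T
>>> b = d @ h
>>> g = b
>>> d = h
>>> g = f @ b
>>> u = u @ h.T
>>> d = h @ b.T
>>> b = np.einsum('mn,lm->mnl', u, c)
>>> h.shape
(7, 29)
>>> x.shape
(2, 3)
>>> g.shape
(7, 29)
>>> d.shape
(7, 17)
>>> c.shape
(29, 17)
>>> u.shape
(17, 7)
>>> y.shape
(7, 29)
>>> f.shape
(7, 17)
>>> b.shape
(17, 7, 29)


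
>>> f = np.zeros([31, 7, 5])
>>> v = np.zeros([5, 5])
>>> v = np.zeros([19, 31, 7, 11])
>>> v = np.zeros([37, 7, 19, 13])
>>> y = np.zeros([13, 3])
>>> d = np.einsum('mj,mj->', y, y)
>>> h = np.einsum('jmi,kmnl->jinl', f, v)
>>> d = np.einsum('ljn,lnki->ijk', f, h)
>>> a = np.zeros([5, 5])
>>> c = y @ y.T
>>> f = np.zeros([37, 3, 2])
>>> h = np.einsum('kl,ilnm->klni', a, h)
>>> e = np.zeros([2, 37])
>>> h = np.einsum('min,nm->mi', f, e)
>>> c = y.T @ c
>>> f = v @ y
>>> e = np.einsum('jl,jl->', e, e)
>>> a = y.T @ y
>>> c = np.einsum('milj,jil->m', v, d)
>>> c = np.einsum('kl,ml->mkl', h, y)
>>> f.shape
(37, 7, 19, 3)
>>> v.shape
(37, 7, 19, 13)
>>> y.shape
(13, 3)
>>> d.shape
(13, 7, 19)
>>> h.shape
(37, 3)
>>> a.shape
(3, 3)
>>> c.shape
(13, 37, 3)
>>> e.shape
()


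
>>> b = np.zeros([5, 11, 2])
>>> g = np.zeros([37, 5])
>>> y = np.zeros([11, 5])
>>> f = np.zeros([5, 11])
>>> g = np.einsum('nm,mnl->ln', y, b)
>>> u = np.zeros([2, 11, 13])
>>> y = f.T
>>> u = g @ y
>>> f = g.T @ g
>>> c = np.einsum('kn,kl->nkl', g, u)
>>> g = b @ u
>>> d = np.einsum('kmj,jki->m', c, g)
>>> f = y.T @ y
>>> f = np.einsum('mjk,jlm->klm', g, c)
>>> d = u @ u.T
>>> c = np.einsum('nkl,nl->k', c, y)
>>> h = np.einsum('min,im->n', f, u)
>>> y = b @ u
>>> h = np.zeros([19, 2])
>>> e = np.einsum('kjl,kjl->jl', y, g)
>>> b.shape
(5, 11, 2)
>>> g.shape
(5, 11, 5)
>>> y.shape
(5, 11, 5)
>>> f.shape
(5, 2, 5)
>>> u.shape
(2, 5)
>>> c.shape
(2,)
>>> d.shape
(2, 2)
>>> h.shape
(19, 2)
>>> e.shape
(11, 5)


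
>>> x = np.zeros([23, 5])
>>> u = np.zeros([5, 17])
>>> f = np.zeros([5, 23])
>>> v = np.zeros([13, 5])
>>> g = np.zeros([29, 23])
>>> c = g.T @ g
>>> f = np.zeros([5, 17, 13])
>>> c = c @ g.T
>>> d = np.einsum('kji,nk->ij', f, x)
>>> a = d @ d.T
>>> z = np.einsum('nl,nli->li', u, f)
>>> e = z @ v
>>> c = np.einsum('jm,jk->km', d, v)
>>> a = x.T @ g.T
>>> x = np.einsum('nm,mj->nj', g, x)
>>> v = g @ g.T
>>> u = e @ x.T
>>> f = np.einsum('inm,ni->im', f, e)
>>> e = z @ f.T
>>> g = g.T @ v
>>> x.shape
(29, 5)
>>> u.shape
(17, 29)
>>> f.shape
(5, 13)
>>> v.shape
(29, 29)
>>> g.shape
(23, 29)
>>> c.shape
(5, 17)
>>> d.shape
(13, 17)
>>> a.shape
(5, 29)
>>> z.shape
(17, 13)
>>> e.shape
(17, 5)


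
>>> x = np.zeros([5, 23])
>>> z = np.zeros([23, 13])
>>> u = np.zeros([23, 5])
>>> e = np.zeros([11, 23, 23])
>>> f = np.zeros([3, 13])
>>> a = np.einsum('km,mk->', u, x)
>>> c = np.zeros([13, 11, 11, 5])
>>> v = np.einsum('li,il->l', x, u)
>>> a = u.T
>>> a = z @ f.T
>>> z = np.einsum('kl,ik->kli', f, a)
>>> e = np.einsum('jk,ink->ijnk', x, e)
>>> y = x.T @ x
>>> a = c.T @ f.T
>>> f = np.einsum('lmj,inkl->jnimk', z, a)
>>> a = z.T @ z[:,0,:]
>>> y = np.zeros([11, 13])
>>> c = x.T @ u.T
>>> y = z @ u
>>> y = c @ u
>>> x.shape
(5, 23)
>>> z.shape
(3, 13, 23)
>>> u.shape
(23, 5)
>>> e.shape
(11, 5, 23, 23)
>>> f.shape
(23, 11, 5, 13, 11)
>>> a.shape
(23, 13, 23)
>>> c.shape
(23, 23)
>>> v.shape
(5,)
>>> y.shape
(23, 5)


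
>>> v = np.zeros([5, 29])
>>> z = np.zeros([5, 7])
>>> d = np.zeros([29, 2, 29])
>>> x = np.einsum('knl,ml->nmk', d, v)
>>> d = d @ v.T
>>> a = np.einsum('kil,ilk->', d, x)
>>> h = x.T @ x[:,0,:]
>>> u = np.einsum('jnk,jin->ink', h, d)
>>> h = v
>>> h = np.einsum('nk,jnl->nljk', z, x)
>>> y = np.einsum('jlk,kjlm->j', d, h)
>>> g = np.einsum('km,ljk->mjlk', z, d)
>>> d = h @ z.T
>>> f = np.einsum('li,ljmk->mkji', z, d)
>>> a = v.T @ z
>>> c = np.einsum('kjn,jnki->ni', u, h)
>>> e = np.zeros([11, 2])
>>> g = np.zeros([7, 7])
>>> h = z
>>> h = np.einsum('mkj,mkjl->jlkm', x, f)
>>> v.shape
(5, 29)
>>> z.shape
(5, 7)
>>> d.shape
(5, 29, 2, 5)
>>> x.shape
(2, 5, 29)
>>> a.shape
(29, 7)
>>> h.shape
(29, 7, 5, 2)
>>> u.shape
(2, 5, 29)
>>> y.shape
(29,)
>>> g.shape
(7, 7)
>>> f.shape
(2, 5, 29, 7)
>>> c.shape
(29, 7)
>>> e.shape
(11, 2)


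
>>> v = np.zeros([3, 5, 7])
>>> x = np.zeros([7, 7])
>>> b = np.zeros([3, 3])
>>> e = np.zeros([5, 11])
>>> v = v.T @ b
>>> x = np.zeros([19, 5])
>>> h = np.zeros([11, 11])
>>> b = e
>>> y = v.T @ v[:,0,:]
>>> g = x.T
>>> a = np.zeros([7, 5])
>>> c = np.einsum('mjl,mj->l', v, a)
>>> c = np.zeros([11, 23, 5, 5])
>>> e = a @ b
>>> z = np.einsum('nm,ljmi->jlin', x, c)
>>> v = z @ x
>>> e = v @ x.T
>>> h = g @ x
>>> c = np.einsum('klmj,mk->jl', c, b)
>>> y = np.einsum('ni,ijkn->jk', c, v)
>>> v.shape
(23, 11, 5, 5)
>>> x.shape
(19, 5)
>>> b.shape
(5, 11)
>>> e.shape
(23, 11, 5, 19)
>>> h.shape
(5, 5)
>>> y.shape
(11, 5)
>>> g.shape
(5, 19)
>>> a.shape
(7, 5)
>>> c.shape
(5, 23)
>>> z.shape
(23, 11, 5, 19)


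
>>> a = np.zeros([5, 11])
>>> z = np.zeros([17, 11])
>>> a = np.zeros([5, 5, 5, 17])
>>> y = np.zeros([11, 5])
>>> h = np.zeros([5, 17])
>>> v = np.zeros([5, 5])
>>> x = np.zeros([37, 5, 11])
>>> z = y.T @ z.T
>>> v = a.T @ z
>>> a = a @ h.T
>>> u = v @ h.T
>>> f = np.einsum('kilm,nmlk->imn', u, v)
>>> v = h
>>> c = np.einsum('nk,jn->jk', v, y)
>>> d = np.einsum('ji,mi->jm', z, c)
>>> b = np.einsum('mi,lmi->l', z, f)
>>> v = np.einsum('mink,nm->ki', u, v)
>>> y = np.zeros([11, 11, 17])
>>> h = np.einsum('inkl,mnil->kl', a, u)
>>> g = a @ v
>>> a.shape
(5, 5, 5, 5)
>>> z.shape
(5, 17)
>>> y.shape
(11, 11, 17)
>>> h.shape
(5, 5)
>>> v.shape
(5, 5)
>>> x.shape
(37, 5, 11)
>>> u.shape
(17, 5, 5, 5)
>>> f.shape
(5, 5, 17)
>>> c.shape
(11, 17)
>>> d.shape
(5, 11)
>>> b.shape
(5,)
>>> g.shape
(5, 5, 5, 5)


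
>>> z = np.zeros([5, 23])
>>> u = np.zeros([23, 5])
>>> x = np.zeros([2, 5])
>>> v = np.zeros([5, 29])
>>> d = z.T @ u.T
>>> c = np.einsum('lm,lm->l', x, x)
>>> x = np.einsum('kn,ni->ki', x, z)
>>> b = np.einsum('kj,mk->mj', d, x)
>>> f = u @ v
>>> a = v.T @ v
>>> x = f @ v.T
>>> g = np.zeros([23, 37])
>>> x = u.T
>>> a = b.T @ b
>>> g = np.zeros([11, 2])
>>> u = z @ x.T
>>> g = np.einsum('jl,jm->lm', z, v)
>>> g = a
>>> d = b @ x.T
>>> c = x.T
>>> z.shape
(5, 23)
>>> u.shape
(5, 5)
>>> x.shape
(5, 23)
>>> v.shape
(5, 29)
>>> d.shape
(2, 5)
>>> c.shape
(23, 5)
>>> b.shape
(2, 23)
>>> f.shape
(23, 29)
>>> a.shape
(23, 23)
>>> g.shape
(23, 23)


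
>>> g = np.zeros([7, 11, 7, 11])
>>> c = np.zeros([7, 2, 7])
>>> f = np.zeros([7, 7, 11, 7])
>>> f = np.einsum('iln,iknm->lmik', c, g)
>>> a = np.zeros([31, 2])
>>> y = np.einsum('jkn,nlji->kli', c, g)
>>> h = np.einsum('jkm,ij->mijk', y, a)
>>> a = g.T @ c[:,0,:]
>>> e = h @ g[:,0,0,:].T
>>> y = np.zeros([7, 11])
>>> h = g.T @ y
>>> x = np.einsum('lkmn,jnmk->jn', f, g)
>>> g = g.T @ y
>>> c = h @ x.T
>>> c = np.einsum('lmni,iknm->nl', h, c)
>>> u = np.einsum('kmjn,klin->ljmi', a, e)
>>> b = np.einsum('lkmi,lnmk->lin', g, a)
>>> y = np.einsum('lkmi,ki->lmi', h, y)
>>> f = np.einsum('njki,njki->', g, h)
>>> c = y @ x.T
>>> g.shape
(11, 7, 11, 11)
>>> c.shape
(11, 11, 7)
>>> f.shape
()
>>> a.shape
(11, 7, 11, 7)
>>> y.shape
(11, 11, 11)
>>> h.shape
(11, 7, 11, 11)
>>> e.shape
(11, 31, 2, 7)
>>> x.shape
(7, 11)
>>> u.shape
(31, 11, 7, 2)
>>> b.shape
(11, 11, 7)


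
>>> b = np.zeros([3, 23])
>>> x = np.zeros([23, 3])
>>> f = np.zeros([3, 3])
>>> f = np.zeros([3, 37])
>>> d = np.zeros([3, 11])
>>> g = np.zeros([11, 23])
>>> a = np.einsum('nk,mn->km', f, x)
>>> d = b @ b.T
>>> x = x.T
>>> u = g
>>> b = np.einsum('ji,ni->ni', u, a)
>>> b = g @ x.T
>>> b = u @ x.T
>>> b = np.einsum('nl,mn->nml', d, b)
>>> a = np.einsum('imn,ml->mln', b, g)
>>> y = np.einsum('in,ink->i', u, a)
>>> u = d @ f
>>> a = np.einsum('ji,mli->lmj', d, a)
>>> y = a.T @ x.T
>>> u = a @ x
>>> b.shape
(3, 11, 3)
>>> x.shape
(3, 23)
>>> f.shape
(3, 37)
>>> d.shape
(3, 3)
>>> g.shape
(11, 23)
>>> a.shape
(23, 11, 3)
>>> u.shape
(23, 11, 23)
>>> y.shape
(3, 11, 3)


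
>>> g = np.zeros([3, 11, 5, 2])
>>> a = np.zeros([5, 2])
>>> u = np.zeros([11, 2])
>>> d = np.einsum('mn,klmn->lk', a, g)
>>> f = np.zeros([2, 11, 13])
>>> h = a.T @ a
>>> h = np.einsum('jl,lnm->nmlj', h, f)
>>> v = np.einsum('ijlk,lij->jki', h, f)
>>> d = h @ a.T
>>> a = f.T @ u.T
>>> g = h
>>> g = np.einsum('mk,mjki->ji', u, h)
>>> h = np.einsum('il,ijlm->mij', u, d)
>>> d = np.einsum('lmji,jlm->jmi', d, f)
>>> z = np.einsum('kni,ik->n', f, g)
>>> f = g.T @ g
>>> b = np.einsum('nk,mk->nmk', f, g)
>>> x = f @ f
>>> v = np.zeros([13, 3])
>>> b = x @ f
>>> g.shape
(13, 2)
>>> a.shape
(13, 11, 11)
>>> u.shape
(11, 2)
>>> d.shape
(2, 13, 5)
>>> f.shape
(2, 2)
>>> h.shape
(5, 11, 13)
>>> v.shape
(13, 3)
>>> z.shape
(11,)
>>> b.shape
(2, 2)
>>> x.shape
(2, 2)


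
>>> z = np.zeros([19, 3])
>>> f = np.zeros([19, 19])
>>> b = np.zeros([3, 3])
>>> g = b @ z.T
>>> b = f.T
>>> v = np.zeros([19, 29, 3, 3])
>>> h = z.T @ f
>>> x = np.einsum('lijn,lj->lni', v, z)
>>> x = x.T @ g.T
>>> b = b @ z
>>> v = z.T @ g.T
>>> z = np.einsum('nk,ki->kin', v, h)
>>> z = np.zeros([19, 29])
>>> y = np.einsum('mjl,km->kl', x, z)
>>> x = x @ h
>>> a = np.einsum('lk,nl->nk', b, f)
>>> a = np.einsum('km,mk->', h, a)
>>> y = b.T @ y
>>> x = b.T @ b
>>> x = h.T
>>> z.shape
(19, 29)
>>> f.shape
(19, 19)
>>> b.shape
(19, 3)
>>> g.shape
(3, 19)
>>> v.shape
(3, 3)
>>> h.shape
(3, 19)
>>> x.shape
(19, 3)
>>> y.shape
(3, 3)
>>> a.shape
()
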